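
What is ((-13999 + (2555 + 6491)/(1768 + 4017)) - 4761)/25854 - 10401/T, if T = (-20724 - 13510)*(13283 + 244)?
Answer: -2791728518774599/3847846503286890 ≈ -0.72553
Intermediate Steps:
T = -463083318 (T = -34234*13527 = -463083318)
((-13999 + (2555 + 6491)/(1768 + 4017)) - 4761)/25854 - 10401/T = ((-13999 + (2555 + 6491)/(1768 + 4017)) - 4761)/25854 - 10401/(-463083318) = ((-13999 + 9046/5785) - 4761)*(1/25854) - 10401*(-1/463083318) = ((-13999 + 9046*(1/5785)) - 4761)*(1/25854) + 3467/154361106 = ((-13999 + 9046/5785) - 4761)*(1/25854) + 3467/154361106 = (-80975169/5785 - 4761)*(1/25854) + 3467/154361106 = -108517554/5785*1/25854 + 3467/154361106 = -18086259/24927565 + 3467/154361106 = -2791728518774599/3847846503286890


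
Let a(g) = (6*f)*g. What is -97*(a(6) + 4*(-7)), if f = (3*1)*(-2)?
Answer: 23668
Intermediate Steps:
f = -6 (f = 3*(-2) = -6)
a(g) = -36*g (a(g) = (6*(-6))*g = -36*g)
-97*(a(6) + 4*(-7)) = -97*(-36*6 + 4*(-7)) = -97*(-216 - 28) = -97*(-244) = 23668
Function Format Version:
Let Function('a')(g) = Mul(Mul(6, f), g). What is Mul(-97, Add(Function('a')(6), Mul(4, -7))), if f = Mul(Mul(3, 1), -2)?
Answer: 23668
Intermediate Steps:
f = -6 (f = Mul(3, -2) = -6)
Function('a')(g) = Mul(-36, g) (Function('a')(g) = Mul(Mul(6, -6), g) = Mul(-36, g))
Mul(-97, Add(Function('a')(6), Mul(4, -7))) = Mul(-97, Add(Mul(-36, 6), Mul(4, -7))) = Mul(-97, Add(-216, -28)) = Mul(-97, -244) = 23668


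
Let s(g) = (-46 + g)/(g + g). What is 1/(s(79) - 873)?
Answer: -158/137901 ≈ -0.0011458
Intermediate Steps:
s(g) = (-46 + g)/(2*g) (s(g) = (-46 + g)/((2*g)) = (-46 + g)*(1/(2*g)) = (-46 + g)/(2*g))
1/(s(79) - 873) = 1/((½)*(-46 + 79)/79 - 873) = 1/((½)*(1/79)*33 - 873) = 1/(33/158 - 873) = 1/(-137901/158) = -158/137901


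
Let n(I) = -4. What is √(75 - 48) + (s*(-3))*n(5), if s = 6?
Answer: 72 + 3*√3 ≈ 77.196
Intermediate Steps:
√(75 - 48) + (s*(-3))*n(5) = √(75 - 48) + (6*(-3))*(-4) = √27 - 18*(-4) = 3*√3 + 72 = 72 + 3*√3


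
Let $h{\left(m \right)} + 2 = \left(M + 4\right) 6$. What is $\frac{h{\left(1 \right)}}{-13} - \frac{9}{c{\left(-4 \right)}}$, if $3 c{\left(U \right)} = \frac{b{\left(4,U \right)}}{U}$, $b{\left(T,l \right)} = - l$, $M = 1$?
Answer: $\frac{323}{13} \approx 24.846$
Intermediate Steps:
$c{\left(U \right)} = - \frac{1}{3}$ ($c{\left(U \right)} = \frac{- U \frac{1}{U}}{3} = \frac{1}{3} \left(-1\right) = - \frac{1}{3}$)
$h{\left(m \right)} = 28$ ($h{\left(m \right)} = -2 + \left(1 + 4\right) 6 = -2 + 5 \cdot 6 = -2 + 30 = 28$)
$\frac{h{\left(1 \right)}}{-13} - \frac{9}{c{\left(-4 \right)}} = \frac{28}{-13} - \frac{9}{- \frac{1}{3}} = 28 \left(- \frac{1}{13}\right) - -27 = - \frac{28}{13} + 27 = \frac{323}{13}$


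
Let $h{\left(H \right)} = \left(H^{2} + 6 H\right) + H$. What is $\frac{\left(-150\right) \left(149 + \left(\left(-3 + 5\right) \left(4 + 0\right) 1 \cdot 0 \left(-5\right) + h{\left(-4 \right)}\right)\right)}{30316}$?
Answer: $- \frac{10275}{15158} \approx -0.67786$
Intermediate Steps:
$h{\left(H \right)} = H^{2} + 7 H$
$\frac{\left(-150\right) \left(149 + \left(\left(-3 + 5\right) \left(4 + 0\right) 1 \cdot 0 \left(-5\right) + h{\left(-4 \right)}\right)\right)}{30316} = \frac{\left(-150\right) \left(149 + \left(\left(-3 + 5\right) \left(4 + 0\right) 1 \cdot 0 \left(-5\right) - 4 \left(7 - 4\right)\right)\right)}{30316} = - 150 \left(149 - \left(12 - 2 \cdot 4 \cdot 0 \left(-5\right)\right)\right) \frac{1}{30316} = - 150 \left(149 + \left(8 \cdot 0 - 12\right)\right) \frac{1}{30316} = - 150 \left(149 + \left(0 - 12\right)\right) \frac{1}{30316} = - 150 \left(149 - 12\right) \frac{1}{30316} = \left(-150\right) 137 \cdot \frac{1}{30316} = \left(-20550\right) \frac{1}{30316} = - \frac{10275}{15158}$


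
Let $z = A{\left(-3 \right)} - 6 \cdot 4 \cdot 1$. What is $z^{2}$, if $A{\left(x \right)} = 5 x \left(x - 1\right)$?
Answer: $1296$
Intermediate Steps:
$A{\left(x \right)} = 5 x \left(-1 + x\right)$
$z = 36$ ($z = 5 \left(-3\right) \left(-1 - 3\right) - 6 \cdot 4 \cdot 1 = 5 \left(-3\right) \left(-4\right) - 24 \cdot 1 = 60 - 24 = 36$)
$z^{2} = 36^{2} = 1296$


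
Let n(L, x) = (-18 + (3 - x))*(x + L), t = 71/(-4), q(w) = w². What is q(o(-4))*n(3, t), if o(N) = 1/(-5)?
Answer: -649/400 ≈ -1.6225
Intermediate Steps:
o(N) = -⅕
t = -71/4 (t = 71*(-¼) = -71/4 ≈ -17.750)
n(L, x) = (-15 - x)*(L + x)
q(o(-4))*n(3, t) = (-⅕)²*(-(-71/4)² - 15*3 - 15*(-71/4) - 1*3*(-71/4)) = (-1*5041/16 - 45 + 1065/4 + 213/4)/25 = (-5041/16 - 45 + 1065/4 + 213/4)/25 = (1/25)*(-649/16) = -649/400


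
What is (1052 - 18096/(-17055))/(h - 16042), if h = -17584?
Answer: -176078/5622465 ≈ -0.031317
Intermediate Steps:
(1052 - 18096/(-17055))/(h - 16042) = (1052 - 18096/(-17055))/(-17584 - 16042) = (1052 - 18096*(-1/17055))/(-33626) = (1052 + 6032/5685)*(-1/33626) = (5986652/5685)*(-1/33626) = -176078/5622465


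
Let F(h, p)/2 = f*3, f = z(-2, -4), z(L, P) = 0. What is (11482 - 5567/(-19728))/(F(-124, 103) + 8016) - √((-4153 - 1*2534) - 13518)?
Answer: 226522463/158139648 - 3*I*√2245 ≈ 1.4324 - 142.14*I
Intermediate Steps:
f = 0
F(h, p) = 0 (F(h, p) = 2*(0*3) = 2*0 = 0)
(11482 - 5567/(-19728))/(F(-124, 103) + 8016) - √((-4153 - 1*2534) - 13518) = (11482 - 5567/(-19728))/(0 + 8016) - √((-4153 - 1*2534) - 13518) = (11482 - 5567*(-1/19728))/8016 - √((-4153 - 2534) - 13518) = (11482 + 5567/19728)*(1/8016) - √(-6687 - 13518) = (226522463/19728)*(1/8016) - √(-20205) = 226522463/158139648 - 3*I*√2245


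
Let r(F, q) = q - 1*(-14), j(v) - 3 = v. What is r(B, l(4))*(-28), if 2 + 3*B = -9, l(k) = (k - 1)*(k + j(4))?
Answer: -1316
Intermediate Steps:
j(v) = 3 + v
l(k) = (-1 + k)*(7 + k) (l(k) = (k - 1)*(k + (3 + 4)) = (-1 + k)*(k + 7) = (-1 + k)*(7 + k))
B = -11/3 (B = -⅔ + (⅓)*(-9) = -⅔ - 3 = -11/3 ≈ -3.6667)
r(F, q) = 14 + q (r(F, q) = q + 14 = 14 + q)
r(B, l(4))*(-28) = (14 + (-7 + 4² + 6*4))*(-28) = (14 + (-7 + 16 + 24))*(-28) = (14 + 33)*(-28) = 47*(-28) = -1316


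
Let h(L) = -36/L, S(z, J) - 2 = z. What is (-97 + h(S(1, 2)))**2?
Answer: 11881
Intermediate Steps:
S(z, J) = 2 + z
(-97 + h(S(1, 2)))**2 = (-97 - 36/(2 + 1))**2 = (-97 - 36/3)**2 = (-97 - 36*1/3)**2 = (-97 - 12)**2 = (-109)**2 = 11881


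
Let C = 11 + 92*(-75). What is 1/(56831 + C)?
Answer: 1/49942 ≈ 2.0023e-5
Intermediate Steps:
C = -6889 (C = 11 - 6900 = -6889)
1/(56831 + C) = 1/(56831 - 6889) = 1/49942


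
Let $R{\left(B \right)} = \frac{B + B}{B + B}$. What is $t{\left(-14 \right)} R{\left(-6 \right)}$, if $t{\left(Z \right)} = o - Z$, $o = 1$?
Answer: $15$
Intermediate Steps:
$R{\left(B \right)} = 1$ ($R{\left(B \right)} = \frac{2 B}{2 B} = 2 B \frac{1}{2 B} = 1$)
$t{\left(Z \right)} = 1 - Z$
$t{\left(-14 \right)} R{\left(-6 \right)} = \left(1 - -14\right) 1 = \left(1 + 14\right) 1 = 15 \cdot 1 = 15$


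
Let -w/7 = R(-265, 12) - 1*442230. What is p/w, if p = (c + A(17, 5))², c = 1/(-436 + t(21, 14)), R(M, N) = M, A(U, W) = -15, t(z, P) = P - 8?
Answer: 41615401/572721278500 ≈ 7.2663e-5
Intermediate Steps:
t(z, P) = -8 + P
c = -1/430 (c = 1/(-436 + (-8 + 14)) = 1/(-436 + 6) = 1/(-430) = -1/430 ≈ -0.0023256)
p = 41615401/184900 (p = (-1/430 - 15)² = (-6451/430)² = 41615401/184900 ≈ 225.07)
w = 3097465 (w = -7*(-265 - 1*442230) = -7*(-265 - 442230) = -7*(-442495) = 3097465)
p/w = (41615401/184900)/3097465 = (41615401/184900)*(1/3097465) = 41615401/572721278500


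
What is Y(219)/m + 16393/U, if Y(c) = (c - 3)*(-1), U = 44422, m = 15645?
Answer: 11755873/33094390 ≈ 0.35522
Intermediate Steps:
Y(c) = 3 - c (Y(c) = (-3 + c)*(-1) = 3 - c)
Y(219)/m + 16393/U = (3 - 1*219)/15645 + 16393/44422 = (3 - 219)*(1/15645) + 16393*(1/44422) = -216*1/15645 + 16393/44422 = -72/5215 + 16393/44422 = 11755873/33094390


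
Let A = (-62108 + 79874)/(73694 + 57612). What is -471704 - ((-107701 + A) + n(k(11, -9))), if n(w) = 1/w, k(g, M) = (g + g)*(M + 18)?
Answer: -675969119767/1857042 ≈ -3.6400e+5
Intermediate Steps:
A = 1269/9379 (A = 17766/131306 = 17766*(1/131306) = 1269/9379 ≈ 0.13530)
k(g, M) = 2*g*(18 + M) (k(g, M) = (2*g)*(18 + M) = 2*g*(18 + M))
-471704 - ((-107701 + A) + n(k(11, -9))) = -471704 - ((-107701 + 1269/9379) + 1/(2*11*(18 - 9))) = -471704 - (-1010126410/9379 + 1/(2*11*9)) = -471704 - (-1010126410/9379 + 1/198) = -471704 - 1*(-200005019801/1857042) = -471704 + 200005019801/1857042 = -675969119767/1857042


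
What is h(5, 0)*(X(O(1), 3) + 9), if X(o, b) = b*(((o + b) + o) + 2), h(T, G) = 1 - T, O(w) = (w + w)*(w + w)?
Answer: -192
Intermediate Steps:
O(w) = 4*w**2 (O(w) = (2*w)*(2*w) = 4*w**2)
h(T, G) = 1 - T
X(o, b) = b*(2 + b + 2*o) (X(o, b) = b*(((b + o) + o) + 2) = b*((b + 2*o) + 2) = b*(2 + b + 2*o))
h(5, 0)*(X(O(1), 3) + 9) = (1 - 1*5)*(3*(2 + 3 + 2*(4*1**2)) + 9) = (1 - 5)*(3*(2 + 3 + 2*(4*1)) + 9) = -4*(3*(2 + 3 + 2*4) + 9) = -4*(3*(2 + 3 + 8) + 9) = -4*(3*13 + 9) = -4*(39 + 9) = -4*48 = -192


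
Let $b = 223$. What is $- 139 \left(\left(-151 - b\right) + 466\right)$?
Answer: $-12788$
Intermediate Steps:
$- 139 \left(\left(-151 - b\right) + 466\right) = - 139 \left(\left(-151 - 223\right) + 466\right) = - 139 \left(-374 + 466\right) = \left(-139\right) 92 = -12788$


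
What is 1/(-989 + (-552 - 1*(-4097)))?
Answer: 1/2556 ≈ 0.00039124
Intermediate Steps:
1/(-989 + (-552 - 1*(-4097))) = 1/(-989 + (-552 + 4097)) = 1/(-989 + 3545) = 1/2556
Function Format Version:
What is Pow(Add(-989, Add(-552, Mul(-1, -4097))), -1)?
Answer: Rational(1, 2556) ≈ 0.00039124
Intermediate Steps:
Pow(Add(-989, Add(-552, Mul(-1, -4097))), -1) = Pow(Add(-989, Add(-552, 4097)), -1) = Pow(Add(-989, 3545), -1) = Pow(2556, -1) = Rational(1, 2556)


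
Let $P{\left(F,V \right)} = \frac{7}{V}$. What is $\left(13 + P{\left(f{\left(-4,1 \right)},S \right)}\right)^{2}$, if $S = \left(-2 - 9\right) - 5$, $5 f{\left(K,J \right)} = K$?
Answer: $\frac{40401}{256} \approx 157.82$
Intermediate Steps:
$f{\left(K,J \right)} = \frac{K}{5}$
$S = -16$ ($S = \left(-2 - 9\right) - 5 = -11 - 5 = -16$)
$\left(13 + P{\left(f{\left(-4,1 \right)},S \right)}\right)^{2} = \left(13 + \frac{7}{-16}\right)^{2} = \left(13 + 7 \left(- \frac{1}{16}\right)\right)^{2} = \left(13 - \frac{7}{16}\right)^{2} = \left(\frac{201}{16}\right)^{2} = \frac{40401}{256}$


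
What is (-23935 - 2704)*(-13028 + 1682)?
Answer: 302246094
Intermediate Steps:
(-23935 - 2704)*(-13028 + 1682) = -26639*(-11346) = 302246094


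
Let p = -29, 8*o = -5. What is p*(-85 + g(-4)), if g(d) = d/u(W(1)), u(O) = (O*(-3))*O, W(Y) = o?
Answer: 177451/75 ≈ 2366.0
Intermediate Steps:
o = -5/8 (o = (⅛)*(-5) = -5/8 ≈ -0.62500)
W(Y) = -5/8
u(O) = -3*O² (u(O) = (-3*O)*O = -3*O²)
g(d) = -64*d/75 (g(d) = d/((-3*(-5/8)²)) = d/((-3*25/64)) = d/(-75/64) = d*(-64/75) = -64*d/75)
p*(-85 + g(-4)) = -29*(-85 - 64/75*(-4)) = -29*(-85 + 256/75) = -29*(-6119/75) = 177451/75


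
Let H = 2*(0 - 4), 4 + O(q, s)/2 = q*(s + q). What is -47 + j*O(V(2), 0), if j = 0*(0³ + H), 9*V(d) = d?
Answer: -47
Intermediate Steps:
V(d) = d/9
O(q, s) = -8 + 2*q*(q + s) (O(q, s) = -8 + 2*(q*(s + q)) = -8 + 2*(q*(q + s)) = -8 + 2*q*(q + s))
H = -8 (H = 2*(-4) = -8)
j = 0 (j = 0*(0³ - 8) = 0*(0 - 8) = 0*(-8) = 0)
-47 + j*O(V(2), 0) = -47 + 0*(-8 + 2*((⅑)*2)² + 2*((⅑)*2)*0) = -47 + 0*(-8 + 2*(2/9)² + 2*(2/9)*0) = -47 + 0*(-8 + 2*(4/81) + 0) = -47 + 0*(-8 + 8/81 + 0) = -47 + 0*(-640/81) = -47 + 0 = -47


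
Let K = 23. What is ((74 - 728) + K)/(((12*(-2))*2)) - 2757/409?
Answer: 125743/19632 ≈ 6.4050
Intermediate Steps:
((74 - 728) + K)/(((12*(-2))*2)) - 2757/409 = ((74 - 728) + 23)/(((12*(-2))*2)) - 2757/409 = (-654 + 23)/((-24*2)) - 2757*1/409 = -631/(-48) - 2757/409 = -631*(-1/48) - 2757/409 = 631/48 - 2757/409 = 125743/19632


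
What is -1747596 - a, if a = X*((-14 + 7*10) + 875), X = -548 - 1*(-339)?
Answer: -1553017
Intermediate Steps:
X = -209 (X = -548 + 339 = -209)
a = -194579 (a = -209*((-14 + 7*10) + 875) = -209*((-14 + 70) + 875) = -209*(56 + 875) = -209*931 = -194579)
-1747596 - a = -1747596 - 1*(-194579) = -1747596 + 194579 = -1553017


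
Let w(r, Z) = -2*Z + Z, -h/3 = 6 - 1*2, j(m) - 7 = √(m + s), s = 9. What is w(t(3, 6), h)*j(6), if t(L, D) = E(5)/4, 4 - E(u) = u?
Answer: 84 + 12*√15 ≈ 130.48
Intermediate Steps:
E(u) = 4 - u
t(L, D) = -¼ (t(L, D) = (4 - 1*5)/4 = (4 - 5)*(¼) = -1*¼ = -¼)
j(m) = 7 + √(9 + m) (j(m) = 7 + √(m + 9) = 7 + √(9 + m))
h = -12 (h = -3*(6 - 1*2) = -3*(6 - 2) = -3*4 = -12)
w(r, Z) = -Z
w(t(3, 6), h)*j(6) = (-1*(-12))*(7 + √(9 + 6)) = 12*(7 + √15) = 84 + 12*√15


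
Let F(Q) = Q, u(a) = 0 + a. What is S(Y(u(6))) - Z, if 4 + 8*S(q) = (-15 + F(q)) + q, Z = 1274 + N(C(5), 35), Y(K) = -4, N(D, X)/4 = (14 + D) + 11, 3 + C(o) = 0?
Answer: -10923/8 ≈ -1365.4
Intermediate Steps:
u(a) = a
C(o) = -3 (C(o) = -3 + 0 = -3)
N(D, X) = 100 + 4*D (N(D, X) = 4*((14 + D) + 11) = 4*(25 + D) = 100 + 4*D)
Z = 1362 (Z = 1274 + (100 + 4*(-3)) = 1274 + (100 - 12) = 1274 + 88 = 1362)
S(q) = -19/8 + q/4 (S(q) = -½ + ((-15 + q) + q)/8 = -½ + (-15 + 2*q)/8 = -½ + (-15/8 + q/4) = -19/8 + q/4)
S(Y(u(6))) - Z = (-19/8 + (¼)*(-4)) - 1*1362 = (-19/8 - 1) - 1362 = -27/8 - 1362 = -10923/8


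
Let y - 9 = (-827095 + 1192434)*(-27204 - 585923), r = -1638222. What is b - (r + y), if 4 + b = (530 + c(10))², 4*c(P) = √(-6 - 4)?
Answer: 1792008993291/8 + 265*I*√10 ≈ 2.24e+11 + 838.0*I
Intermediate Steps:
c(P) = I*√10/4 (c(P) = √(-6 - 4)/4 = √(-10)/4 = (I*√10)/4 = I*√10/4)
y = -223999205044 (y = 9 + (-827095 + 1192434)*(-27204 - 585923) = 9 + 365339*(-613127) = 9 - 223999205053 = -223999205044)
b = -4 + (530 + I*√10/4)² ≈ 2.809e+5 + 838.0*I
b - (r + y) = (2247163/8 + 265*I*√10) - (-1638222 - 223999205044) = (2247163/8 + 265*I*√10) - 1*(-224000843266) = (2247163/8 + 265*I*√10) + 224000843266 = 1792008993291/8 + 265*I*√10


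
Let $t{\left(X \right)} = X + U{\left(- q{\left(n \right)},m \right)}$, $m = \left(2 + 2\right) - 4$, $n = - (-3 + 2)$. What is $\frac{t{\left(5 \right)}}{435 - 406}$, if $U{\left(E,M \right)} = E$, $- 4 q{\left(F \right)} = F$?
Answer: $\frac{21}{116} \approx 0.18103$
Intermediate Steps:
$n = 1$ ($n = \left(-1\right) \left(-1\right) = 1$)
$q{\left(F \right)} = - \frac{F}{4}$
$m = 0$ ($m = 4 - 4 = 0$)
$t{\left(X \right)} = \frac{1}{4} + X$ ($t{\left(X \right)} = X - \left(- \frac{1}{4}\right) 1 = X - - \frac{1}{4} = X + \frac{1}{4} = \frac{1}{4} + X$)
$\frac{t{\left(5 \right)}}{435 - 406} = \frac{\frac{1}{4} + 5}{435 - 406} = \frac{21}{4 \cdot 29} = \frac{21}{4} \cdot \frac{1}{29} = \frac{21}{116}$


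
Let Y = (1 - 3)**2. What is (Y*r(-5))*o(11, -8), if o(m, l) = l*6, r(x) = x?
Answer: 960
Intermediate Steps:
o(m, l) = 6*l
Y = 4 (Y = (-2)**2 = 4)
(Y*r(-5))*o(11, -8) = (4*(-5))*(6*(-8)) = -20*(-48) = 960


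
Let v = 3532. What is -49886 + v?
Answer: -46354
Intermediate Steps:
-49886 + v = -49886 + 3532 = -46354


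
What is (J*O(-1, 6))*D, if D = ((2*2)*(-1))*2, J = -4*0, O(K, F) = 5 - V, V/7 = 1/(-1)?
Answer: 0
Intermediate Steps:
V = -7 (V = 7/(-1) = 7*(-1) = -7)
O(K, F) = 12 (O(K, F) = 5 - 1*(-7) = 5 + 7 = 12)
J = 0
D = -8 (D = (4*(-1))*2 = -4*2 = -8)
(J*O(-1, 6))*D = (0*12)*(-8) = 0*(-8) = 0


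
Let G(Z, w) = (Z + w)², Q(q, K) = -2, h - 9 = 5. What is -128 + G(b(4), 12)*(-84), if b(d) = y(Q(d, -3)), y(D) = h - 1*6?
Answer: -33728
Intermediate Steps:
h = 14 (h = 9 + 5 = 14)
y(D) = 8 (y(D) = 14 - 1*6 = 14 - 6 = 8)
b(d) = 8
-128 + G(b(4), 12)*(-84) = -128 + (8 + 12)²*(-84) = -128 + 20²*(-84) = -128 + 400*(-84) = -128 - 33600 = -33728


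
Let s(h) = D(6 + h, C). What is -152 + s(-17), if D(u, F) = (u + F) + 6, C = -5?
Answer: -162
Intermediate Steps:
D(u, F) = 6 + F + u (D(u, F) = (F + u) + 6 = 6 + F + u)
s(h) = 7 + h (s(h) = 6 - 5 + (6 + h) = 7 + h)
-152 + s(-17) = -152 + (7 - 17) = -152 - 10 = -162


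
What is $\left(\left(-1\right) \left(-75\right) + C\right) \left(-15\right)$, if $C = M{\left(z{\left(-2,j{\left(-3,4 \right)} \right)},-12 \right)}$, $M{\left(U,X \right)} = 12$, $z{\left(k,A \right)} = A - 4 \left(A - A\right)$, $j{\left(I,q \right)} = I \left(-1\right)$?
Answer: $-1305$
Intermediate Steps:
$j{\left(I,q \right)} = - I$
$z{\left(k,A \right)} = A$ ($z{\left(k,A \right)} = A - 0 = A + 0 = A$)
$C = 12$
$\left(\left(-1\right) \left(-75\right) + C\right) \left(-15\right) = \left(\left(-1\right) \left(-75\right) + 12\right) \left(-15\right) = \left(75 + 12\right) \left(-15\right) = 87 \left(-15\right) = -1305$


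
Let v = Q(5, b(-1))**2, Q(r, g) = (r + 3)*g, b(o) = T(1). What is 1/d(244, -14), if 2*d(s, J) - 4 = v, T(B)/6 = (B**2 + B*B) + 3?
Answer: 1/28802 ≈ 3.4720e-5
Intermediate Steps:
T(B) = 18 + 12*B**2 (T(B) = 6*((B**2 + B*B) + 3) = 6*((B**2 + B**2) + 3) = 6*(2*B**2 + 3) = 6*(3 + 2*B**2) = 18 + 12*B**2)
b(o) = 30 (b(o) = 18 + 12*1**2 = 18 + 12*1 = 18 + 12 = 30)
Q(r, g) = g*(3 + r) (Q(r, g) = (3 + r)*g = g*(3 + r))
v = 57600 (v = (30*(3 + 5))**2 = (30*8)**2 = 240**2 = 57600)
d(s, J) = 28802 (d(s, J) = 2 + (1/2)*57600 = 2 + 28800 = 28802)
1/d(244, -14) = 1/28802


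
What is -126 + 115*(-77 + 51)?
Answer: -3116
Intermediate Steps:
-126 + 115*(-77 + 51) = -126 + 115*(-26) = -126 - 2990 = -3116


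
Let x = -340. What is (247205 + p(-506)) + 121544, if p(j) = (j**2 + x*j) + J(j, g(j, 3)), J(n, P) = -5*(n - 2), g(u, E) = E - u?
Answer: 799365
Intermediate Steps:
J(n, P) = 10 - 5*n (J(n, P) = -5*(-2 + n) = 10 - 5*n)
p(j) = 10 + j**2 - 345*j (p(j) = (j**2 - 340*j) + (10 - 5*j) = 10 + j**2 - 345*j)
(247205 + p(-506)) + 121544 = (247205 + (10 + (-506)**2 - 345*(-506))) + 121544 = (247205 + (10 + 256036 + 174570)) + 121544 = (247205 + 430616) + 121544 = 677821 + 121544 = 799365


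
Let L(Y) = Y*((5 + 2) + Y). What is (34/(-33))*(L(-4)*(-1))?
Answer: -136/11 ≈ -12.364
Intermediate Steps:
L(Y) = Y*(7 + Y)
(34/(-33))*(L(-4)*(-1)) = (34/(-33))*(-4*(7 - 4)*(-1)) = (34*(-1/33))*(-4*3*(-1)) = -(-136)*(-1)/11 = -34/33*12 = -136/11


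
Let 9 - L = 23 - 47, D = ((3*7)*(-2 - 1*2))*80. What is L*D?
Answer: -221760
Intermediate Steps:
D = -6720 (D = (21*(-2 - 2))*80 = (21*(-4))*80 = -84*80 = -6720)
L = 33 (L = 9 - (23 - 47) = 9 - 1*(-24) = 9 + 24 = 33)
L*D = 33*(-6720) = -221760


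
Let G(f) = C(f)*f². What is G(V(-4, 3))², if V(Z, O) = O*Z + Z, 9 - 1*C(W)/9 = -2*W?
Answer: 2808152064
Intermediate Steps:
C(W) = 81 + 18*W (C(W) = 81 - (-18)*W = 81 + 18*W)
V(Z, O) = Z + O*Z
G(f) = f²*(81 + 18*f) (G(f) = (81 + 18*f)*f² = f²*(81 + 18*f))
G(V(-4, 3))² = ((-4*(1 + 3))²*(81 + 18*(-4*(1 + 3))))² = ((-4*4)²*(81 + 18*(-4*4)))² = ((-16)²*(81 + 18*(-16)))² = (256*(81 - 288))² = (256*(-207))² = (-52992)² = 2808152064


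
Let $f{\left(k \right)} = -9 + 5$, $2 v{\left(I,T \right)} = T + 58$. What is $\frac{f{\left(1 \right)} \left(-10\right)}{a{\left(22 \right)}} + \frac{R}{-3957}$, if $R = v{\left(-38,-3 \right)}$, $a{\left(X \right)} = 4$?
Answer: $\frac{79085}{7914} \approx 9.993$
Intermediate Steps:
$v{\left(I,T \right)} = 29 + \frac{T}{2}$ ($v{\left(I,T \right)} = \frac{T + 58}{2} = \frac{58 + T}{2} = 29 + \frac{T}{2}$)
$f{\left(k \right)} = -4$
$R = \frac{55}{2}$ ($R = 29 + \frac{1}{2} \left(-3\right) = 29 - \frac{3}{2} = \frac{55}{2} \approx 27.5$)
$\frac{f{\left(1 \right)} \left(-10\right)}{a{\left(22 \right)}} + \frac{R}{-3957} = \frac{\left(-4\right) \left(-10\right)}{4} + \frac{55}{2 \left(-3957\right)} = 40 \cdot \frac{1}{4} + \frac{55}{2} \left(- \frac{1}{3957}\right) = 10 - \frac{55}{7914} = \frac{79085}{7914}$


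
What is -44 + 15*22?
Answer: 286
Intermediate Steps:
-44 + 15*22 = -44 + 330 = 286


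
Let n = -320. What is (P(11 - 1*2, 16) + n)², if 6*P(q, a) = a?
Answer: 906304/9 ≈ 1.0070e+5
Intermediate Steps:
P(q, a) = a/6
(P(11 - 1*2, 16) + n)² = ((⅙)*16 - 320)² = (8/3 - 320)² = (-952/3)² = 906304/9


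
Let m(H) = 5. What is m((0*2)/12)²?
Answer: 25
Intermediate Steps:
m((0*2)/12)² = 5² = 25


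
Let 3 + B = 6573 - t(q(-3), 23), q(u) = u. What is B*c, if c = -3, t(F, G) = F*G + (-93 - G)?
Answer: -20265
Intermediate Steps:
t(F, G) = -93 - G + F*G
B = 6755 (B = -3 + (6573 - (-93 - 1*23 - 3*23)) = -3 + (6573 - (-93 - 23 - 69)) = -3 + (6573 - 1*(-185)) = -3 + (6573 + 185) = -3 + 6758 = 6755)
B*c = 6755*(-3) = -20265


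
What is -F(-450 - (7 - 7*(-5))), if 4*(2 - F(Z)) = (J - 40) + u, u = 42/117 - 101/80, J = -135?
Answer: -573779/12480 ≈ -45.976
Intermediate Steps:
u = -2819/3120 (u = 42*(1/117) - 101*1/80 = 14/39 - 101/80 = -2819/3120 ≈ -0.90353)
F(Z) = 573779/12480 (F(Z) = 2 - ((-135 - 40) - 2819/3120)/4 = 2 - (-175 - 2819/3120)/4 = 2 - ¼*(-548819/3120) = 2 + 548819/12480 = 573779/12480)
-F(-450 - (7 - 7*(-5))) = -1*573779/12480 = -573779/12480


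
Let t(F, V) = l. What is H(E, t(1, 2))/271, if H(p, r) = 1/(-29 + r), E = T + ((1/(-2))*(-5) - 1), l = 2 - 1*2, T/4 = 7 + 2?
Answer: -1/7859 ≈ -0.00012724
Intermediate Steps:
T = 36 (T = 4*(7 + 2) = 4*9 = 36)
l = 0 (l = 2 - 2 = 0)
t(F, V) = 0
E = 75/2 (E = 36 + ((1/(-2))*(-5) - 1) = 36 + ((1*(-½))*(-5) - 1) = 36 + (-½*(-5) - 1) = 36 + (5/2 - 1) = 36 + 3/2 = 75/2 ≈ 37.500)
H(E, t(1, 2))/271 = 1/((-29 + 0)*271) = (1/271)/(-29) = -1/29*1/271 = -1/7859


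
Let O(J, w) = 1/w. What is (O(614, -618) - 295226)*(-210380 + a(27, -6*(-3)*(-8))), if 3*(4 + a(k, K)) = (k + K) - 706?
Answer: 115303629566275/1854 ≈ 6.2192e+10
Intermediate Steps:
a(k, K) = -718/3 + K/3 + k/3 (a(k, K) = -4 + ((k + K) - 706)/3 = -4 + ((K + k) - 706)/3 = -4 + (-706 + K + k)/3 = -4 + (-706/3 + K/3 + k/3) = -718/3 + K/3 + k/3)
(O(614, -618) - 295226)*(-210380 + a(27, -6*(-3)*(-8))) = (1/(-618) - 295226)*(-210380 + (-718/3 + (-6*(-3)*(-8))/3 + (⅓)*27)) = (-1/618 - 295226)*(-210380 + (-718/3 + (18*(-8))/3 + 9)) = -182449669*(-210380 + (-718/3 + (⅓)*(-144) + 9))/618 = -182449669*(-210380 + (-718/3 - 48 + 9))/618 = -182449669*(-210380 - 835/3)/618 = -182449669/618*(-631975/3) = 115303629566275/1854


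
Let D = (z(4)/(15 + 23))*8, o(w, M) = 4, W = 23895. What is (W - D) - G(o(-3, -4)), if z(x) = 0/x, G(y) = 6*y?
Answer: 23871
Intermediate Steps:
z(x) = 0
D = 0 (D = (0/(15 + 23))*8 = (0/38)*8 = (0*(1/38))*8 = 0*8 = 0)
(W - D) - G(o(-3, -4)) = (23895 - 1*0) - 6*4 = (23895 + 0) - 1*24 = 23895 - 24 = 23871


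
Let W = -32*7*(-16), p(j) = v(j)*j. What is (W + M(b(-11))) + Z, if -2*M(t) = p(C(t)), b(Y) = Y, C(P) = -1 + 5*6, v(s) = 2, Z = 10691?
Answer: 14246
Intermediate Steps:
C(P) = 29 (C(P) = -1 + 30 = 29)
p(j) = 2*j
M(t) = -29
W = 3584 (W = -224*(-16) = 3584)
(W + M(b(-11))) + Z = (3584 - 29) + 10691 = 3555 + 10691 = 14246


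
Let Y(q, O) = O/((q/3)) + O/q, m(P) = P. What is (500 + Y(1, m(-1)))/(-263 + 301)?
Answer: 248/19 ≈ 13.053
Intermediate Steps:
Y(q, O) = 4*O/q (Y(q, O) = O/((q*(1/3))) + O/q = O/((q/3)) + O/q = O*(3/q) + O/q = 3*O/q + O/q = 4*O/q)
(500 + Y(1, m(-1)))/(-263 + 301) = (500 + 4*(-1)/1)/(-263 + 301) = (500 + 4*(-1)*1)/38 = (500 - 4)*(1/38) = 496*(1/38) = 248/19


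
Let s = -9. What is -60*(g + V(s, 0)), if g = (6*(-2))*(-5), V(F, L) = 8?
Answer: -4080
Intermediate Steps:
g = 60 (g = -12*(-5) = 60)
-60*(g + V(s, 0)) = -60*(60 + 8) = -60*68 = -4080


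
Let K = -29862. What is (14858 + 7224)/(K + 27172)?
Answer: -11041/1345 ≈ -8.2089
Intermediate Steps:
(14858 + 7224)/(K + 27172) = (14858 + 7224)/(-29862 + 27172) = 22082/(-2690) = 22082*(-1/2690) = -11041/1345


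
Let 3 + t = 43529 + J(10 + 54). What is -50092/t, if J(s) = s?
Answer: -25046/21795 ≈ -1.1492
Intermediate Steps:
t = 43590 (t = -3 + (43529 + (10 + 54)) = -3 + (43529 + 64) = -3 + 43593 = 43590)
-50092/t = -50092/43590 = -50092*1/43590 = -25046/21795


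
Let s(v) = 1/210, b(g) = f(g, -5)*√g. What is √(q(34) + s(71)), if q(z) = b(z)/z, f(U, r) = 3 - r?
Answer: √(60690 + 2998800*√34)/3570 ≈ 1.1733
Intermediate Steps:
b(g) = 8*√g (b(g) = (3 - 1*(-5))*√g = (3 + 5)*√g = 8*√g)
q(z) = 8/√z (q(z) = (8*√z)/z = 8/√z)
s(v) = 1/210
√(q(34) + s(71)) = √(8/√34 + 1/210) = √(8*(√34/34) + 1/210) = √(4*√34/17 + 1/210) = √(1/210 + 4*√34/17)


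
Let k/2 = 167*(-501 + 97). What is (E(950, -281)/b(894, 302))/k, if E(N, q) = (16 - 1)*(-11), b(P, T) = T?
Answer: 165/40750672 ≈ 4.0490e-6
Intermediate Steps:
E(N, q) = -165 (E(N, q) = 15*(-11) = -165)
k = -134936 (k = 2*(167*(-501 + 97)) = 2*(167*(-404)) = 2*(-67468) = -134936)
(E(950, -281)/b(894, 302))/k = -165/302/(-134936) = -165*1/302*(-1/134936) = -165/302*(-1/134936) = 165/40750672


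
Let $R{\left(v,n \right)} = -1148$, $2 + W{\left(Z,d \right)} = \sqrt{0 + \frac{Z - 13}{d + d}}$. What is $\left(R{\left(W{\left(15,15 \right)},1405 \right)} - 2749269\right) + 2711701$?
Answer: $-38716$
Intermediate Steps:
$W{\left(Z,d \right)} = -2 + \frac{\sqrt{2} \sqrt{\frac{-13 + Z}{d}}}{2}$ ($W{\left(Z,d \right)} = -2 + \sqrt{0 + \frac{Z - 13}{d + d}} = -2 + \sqrt{0 + \frac{-13 + Z}{2 d}} = -2 + \sqrt{\frac{-13 + Z}{2 d}} = -2 + \frac{\sqrt{2} \sqrt{\frac{-13 + Z}{d}}}{2}$)
$\left(R{\left(W{\left(15,15 \right)},1405 \right)} - 2749269\right) + 2711701 = \left(-1148 - 2749269\right) + 2711701 = -2750417 + 2711701 = -38716$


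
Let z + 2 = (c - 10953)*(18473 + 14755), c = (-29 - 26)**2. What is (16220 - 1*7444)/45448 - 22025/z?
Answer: 289109573867/1496554840066 ≈ 0.19318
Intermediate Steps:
c = 3025 (c = (-55)**2 = 3025)
z = -263431586 (z = -2 + (3025 - 10953)*(18473 + 14755) = -2 - 7928*33228 = -2 - 263431584 = -263431586)
(16220 - 1*7444)/45448 - 22025/z = (16220 - 1*7444)/45448 - 22025/(-263431586) = (16220 - 7444)*(1/45448) - 22025*(-1/263431586) = 8776*(1/45448) + 22025/263431586 = 1097/5681 + 22025/263431586 = 289109573867/1496554840066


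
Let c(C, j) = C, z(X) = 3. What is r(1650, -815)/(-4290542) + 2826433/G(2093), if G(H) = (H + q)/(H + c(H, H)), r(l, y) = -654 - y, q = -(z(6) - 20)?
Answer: 25381663436393943/4526521810 ≈ 5.6073e+6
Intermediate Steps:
q = 17 (q = -(3 - 20) = -1*(-17) = 17)
G(H) = (17 + H)/(2*H) (G(H) = (H + 17)/(H + H) = (17 + H)/((2*H)) = (17 + H)*(1/(2*H)) = (17 + H)/(2*H))
r(1650, -815)/(-4290542) + 2826433/G(2093) = (-654 - 1*(-815))/(-4290542) + 2826433/(((1/2)*(17 + 2093)/2093)) = (-654 + 815)*(-1/4290542) + 2826433/(((1/2)*(1/2093)*2110)) = 161*(-1/4290542) + 2826433/(1055/2093) = -161/4290542 + 2826433*(2093/1055) = -161/4290542 + 5915724269/1055 = 25381663436393943/4526521810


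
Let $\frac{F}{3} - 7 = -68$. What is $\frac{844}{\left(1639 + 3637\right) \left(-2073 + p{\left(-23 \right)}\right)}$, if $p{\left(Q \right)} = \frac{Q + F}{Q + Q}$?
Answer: $- \frac{4853}{62752744} \approx -7.7335 \cdot 10^{-5}$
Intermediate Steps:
$F = -183$ ($F = 21 + 3 \left(-68\right) = 21 - 204 = -183$)
$p{\left(Q \right)} = \frac{-183 + Q}{2 Q}$ ($p{\left(Q \right)} = \frac{Q - 183}{Q + Q} = \frac{-183 + Q}{2 Q}$)
$\frac{844}{\left(1639 + 3637\right) \left(-2073 + p{\left(-23 \right)}\right)} = \frac{844}{\left(1639 + 3637\right) \left(-2073 + \frac{-183 - 23}{2 \left(-23\right)}\right)} = \frac{844}{5276 \left(-2073 + \frac{1}{2} \left(- \frac{1}{23}\right) \left(-206\right)\right)} = \frac{844}{5276 \left(-2073 + \frac{103}{23}\right)} = \frac{844}{5276 \left(- \frac{47576}{23}\right)} = \frac{844}{- \frac{251010976}{23}} = 844 \left(- \frac{23}{251010976}\right) = - \frac{4853}{62752744}$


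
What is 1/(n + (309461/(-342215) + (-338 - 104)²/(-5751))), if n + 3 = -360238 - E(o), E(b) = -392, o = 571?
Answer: -1968078465/708279703753256 ≈ -2.7787e-6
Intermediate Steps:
n = -359849 (n = -3 + (-360238 - 1*(-392)) = -3 + (-360238 + 392) = -3 - 359846 = -359849)
1/(n + (309461/(-342215) + (-338 - 104)²/(-5751))) = 1/(-359849 + (309461/(-342215) + (-338 - 104)²/(-5751))) = 1/(-359849 + (309461*(-1/342215) + (-442)²*(-1/5751))) = 1/(-359849 + (-309461/342215 + 195364*(-1/5751))) = 1/(-359849 + (-309461/342215 - 195364/5751)) = 1/(-359849 - 68636201471/1968078465) = 1/(-708279703753256/1968078465) = -1968078465/708279703753256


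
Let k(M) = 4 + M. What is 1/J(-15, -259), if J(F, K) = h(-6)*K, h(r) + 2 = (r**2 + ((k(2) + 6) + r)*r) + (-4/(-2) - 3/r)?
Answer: -2/259 ≈ -0.0077220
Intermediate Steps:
h(r) = r**2 - 3/r + r*(12 + r) (h(r) = -2 + ((r**2 + (((4 + 2) + 6) + r)*r) + (-4/(-2) - 3/r)) = -2 + ((r**2 + ((6 + 6) + r)*r) + (-4*(-1/2) - 3/r)) = -2 + ((r**2 + (12 + r)*r) + (2 - 3/r)) = -2 + ((r**2 + r*(12 + r)) + (2 - 3/r)) = -2 + (2 + r**2 - 3/r + r*(12 + r)) = r**2 - 3/r + r*(12 + r))
J(F, K) = K/2 (J(F, K) = ((-3 + 2*(-6)**2*(6 - 6))/(-6))*K = (-(-3 + 2*36*0)/6)*K = (-(-3 + 0)/6)*K = (-1/6*(-3))*K = K/2)
1/J(-15, -259) = 1/((1/2)*(-259)) = 1/(-259/2) = -2/259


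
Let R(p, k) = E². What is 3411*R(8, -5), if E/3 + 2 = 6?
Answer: 491184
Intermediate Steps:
E = 12 (E = -6 + 3*6 = -6 + 18 = 12)
R(p, k) = 144 (R(p, k) = 12² = 144)
3411*R(8, -5) = 3411*144 = 491184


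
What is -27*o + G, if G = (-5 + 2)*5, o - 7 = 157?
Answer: -4443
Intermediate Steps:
o = 164 (o = 7 + 157 = 164)
G = -15 (G = -3*5 = -15)
-27*o + G = -27*164 - 15 = -4428 - 15 = -4443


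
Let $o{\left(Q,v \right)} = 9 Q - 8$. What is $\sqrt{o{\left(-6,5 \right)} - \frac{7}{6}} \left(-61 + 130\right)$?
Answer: $\frac{23 i \sqrt{2274}}{2} \approx 548.39 i$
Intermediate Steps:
$o{\left(Q,v \right)} = -8 + 9 Q$
$\sqrt{o{\left(-6,5 \right)} - \frac{7}{6}} \left(-61 + 130\right) = \sqrt{\left(-8 + 9 \left(-6\right)\right) - \frac{7}{6}} \left(-61 + 130\right) = \sqrt{\left(-8 - 54\right) - \frac{7}{6}} \cdot 69 = \sqrt{-62 - \frac{7}{6}} \cdot 69 = \sqrt{- \frac{379}{6}} \cdot 69 = \frac{i \sqrt{2274}}{6} \cdot 69 = \frac{23 i \sqrt{2274}}{2}$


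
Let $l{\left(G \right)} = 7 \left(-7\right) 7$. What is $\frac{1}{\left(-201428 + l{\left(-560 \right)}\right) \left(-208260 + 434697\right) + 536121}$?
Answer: $- \frac{1}{45687883806} \approx -2.1888 \cdot 10^{-11}$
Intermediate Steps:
$l{\left(G \right)} = -343$ ($l{\left(G \right)} = \left(-49\right) 7 = -343$)
$\frac{1}{\left(-201428 + l{\left(-560 \right)}\right) \left(-208260 + 434697\right) + 536121} = \frac{1}{\left(-201428 - 343\right) \left(-208260 + 434697\right) + 536121} = \frac{1}{\left(-201771\right) 226437 + 536121} = \frac{1}{-45688419927 + 536121} = \frac{1}{-45687883806} = - \frac{1}{45687883806}$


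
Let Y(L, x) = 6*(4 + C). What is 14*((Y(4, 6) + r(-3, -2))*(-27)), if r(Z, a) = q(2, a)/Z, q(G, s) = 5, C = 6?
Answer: -22050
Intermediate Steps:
Y(L, x) = 60 (Y(L, x) = 6*(4 + 6) = 6*10 = 60)
r(Z, a) = 5/Z
14*((Y(4, 6) + r(-3, -2))*(-27)) = 14*((60 + 5/(-3))*(-27)) = 14*((60 + 5*(-1/3))*(-27)) = 14*((60 - 5/3)*(-27)) = 14*((175/3)*(-27)) = 14*(-1575) = -22050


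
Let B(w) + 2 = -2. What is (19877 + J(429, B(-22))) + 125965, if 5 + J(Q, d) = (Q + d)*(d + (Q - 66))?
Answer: 298412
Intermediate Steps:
B(w) = -4 (B(w) = -2 - 2 = -4)
J(Q, d) = -5 + (Q + d)*(-66 + Q + d) (J(Q, d) = -5 + (Q + d)*(d + (Q - 66)) = -5 + (Q + d)*(d + (-66 + Q)) = -5 + (Q + d)*(-66 + Q + d))
(19877 + J(429, B(-22))) + 125965 = (19877 + (-5 + 429² + (-4)² - 66*429 - 66*(-4) + 2*429*(-4))) + 125965 = (19877 + (-5 + 184041 + 16 - 28314 + 264 - 3432)) + 125965 = (19877 + 152570) + 125965 = 172447 + 125965 = 298412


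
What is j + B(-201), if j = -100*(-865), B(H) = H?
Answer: 86299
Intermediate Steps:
j = 86500
j + B(-201) = 86500 - 201 = 86299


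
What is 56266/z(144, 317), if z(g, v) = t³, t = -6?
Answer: -28133/108 ≈ -260.49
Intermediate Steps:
z(g, v) = -216 (z(g, v) = (-6)³ = -216)
56266/z(144, 317) = 56266/(-216) = 56266*(-1/216) = -28133/108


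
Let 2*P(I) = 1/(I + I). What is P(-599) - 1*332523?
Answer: -796725109/2396 ≈ -3.3252e+5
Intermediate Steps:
P(I) = 1/(4*I) (P(I) = 1/(2*(I + I)) = 1/(2*((2*I))) = (1/(2*I))/2 = 1/(4*I))
P(-599) - 1*332523 = (¼)/(-599) - 1*332523 = (¼)*(-1/599) - 332523 = -1/2396 - 332523 = -796725109/2396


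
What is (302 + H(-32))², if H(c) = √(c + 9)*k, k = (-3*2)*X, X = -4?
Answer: 77956 + 14496*I*√23 ≈ 77956.0 + 69520.0*I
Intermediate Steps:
k = 24 (k = -3*2*(-4) = -6*(-4) = 24)
H(c) = 24*√(9 + c) (H(c) = √(c + 9)*24 = √(9 + c)*24 = 24*√(9 + c))
(302 + H(-32))² = (302 + 24*√(9 - 32))² = (302 + 24*√(-23))² = (302 + 24*(I*√23))² = (302 + 24*I*√23)²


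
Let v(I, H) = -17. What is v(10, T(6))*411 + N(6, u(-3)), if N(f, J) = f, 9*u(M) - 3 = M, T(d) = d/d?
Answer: -6981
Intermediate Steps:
T(d) = 1
u(M) = ⅓ + M/9
v(10, T(6))*411 + N(6, u(-3)) = -17*411 + 6 = -6987 + 6 = -6981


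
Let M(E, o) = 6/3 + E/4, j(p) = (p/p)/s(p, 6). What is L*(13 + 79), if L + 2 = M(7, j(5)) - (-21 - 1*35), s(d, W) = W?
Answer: 5313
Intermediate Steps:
j(p) = 1/6 (j(p) = (p/p)/6 = 1*(1/6) = 1/6)
M(E, o) = 2 + E/4 (M(E, o) = 6*(1/3) + E*(1/4) = 2 + E/4)
L = 231/4 (L = -2 + ((2 + (1/4)*7) - (-21 - 1*35)) = -2 + ((2 + 7/4) - (-21 - 35)) = -2 + (15/4 - 1*(-56)) = -2 + (15/4 + 56) = -2 + 239/4 = 231/4 ≈ 57.750)
L*(13 + 79) = 231*(13 + 79)/4 = (231/4)*92 = 5313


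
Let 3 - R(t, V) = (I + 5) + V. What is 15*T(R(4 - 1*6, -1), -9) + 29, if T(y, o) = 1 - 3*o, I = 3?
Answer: 449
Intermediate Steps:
R(t, V) = -5 - V (R(t, V) = 3 - ((3 + 5) + V) = 3 - (8 + V) = 3 + (-8 - V) = -5 - V)
15*T(R(4 - 1*6, -1), -9) + 29 = 15*(1 - 3*(-9)) + 29 = 15*(1 + 27) + 29 = 15*28 + 29 = 420 + 29 = 449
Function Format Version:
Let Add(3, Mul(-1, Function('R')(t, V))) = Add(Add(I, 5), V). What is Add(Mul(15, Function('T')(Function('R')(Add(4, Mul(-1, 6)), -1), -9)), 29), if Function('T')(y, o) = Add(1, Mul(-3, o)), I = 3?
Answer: 449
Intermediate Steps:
Function('R')(t, V) = Add(-5, Mul(-1, V)) (Function('R')(t, V) = Add(3, Mul(-1, Add(Add(3, 5), V))) = Add(3, Mul(-1, Add(8, V))) = Add(3, Add(-8, Mul(-1, V))) = Add(-5, Mul(-1, V)))
Add(Mul(15, Function('T')(Function('R')(Add(4, Mul(-1, 6)), -1), -9)), 29) = Add(Mul(15, Add(1, Mul(-3, -9))), 29) = Add(Mul(15, Add(1, 27)), 29) = Add(Mul(15, 28), 29) = Add(420, 29) = 449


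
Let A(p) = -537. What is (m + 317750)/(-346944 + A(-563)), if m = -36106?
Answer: -281644/347481 ≈ -0.81053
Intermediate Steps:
(m + 317750)/(-346944 + A(-563)) = (-36106 + 317750)/(-346944 - 537) = 281644/(-347481) = 281644*(-1/347481) = -281644/347481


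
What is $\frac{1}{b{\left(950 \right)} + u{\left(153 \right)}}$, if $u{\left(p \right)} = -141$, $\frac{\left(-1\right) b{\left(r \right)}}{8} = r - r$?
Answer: $- \frac{1}{141} \approx -0.0070922$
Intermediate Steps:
$b{\left(r \right)} = 0$ ($b{\left(r \right)} = - 8 \left(r - r\right) = \left(-8\right) 0 = 0$)
$\frac{1}{b{\left(950 \right)} + u{\left(153 \right)}} = \frac{1}{0 - 141} = \frac{1}{-141} = - \frac{1}{141}$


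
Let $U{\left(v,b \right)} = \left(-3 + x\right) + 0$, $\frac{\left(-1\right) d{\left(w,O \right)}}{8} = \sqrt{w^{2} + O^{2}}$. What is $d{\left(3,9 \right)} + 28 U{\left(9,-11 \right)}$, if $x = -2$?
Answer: $-140 - 24 \sqrt{10} \approx -215.89$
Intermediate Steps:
$d{\left(w,O \right)} = - 8 \sqrt{O^{2} + w^{2}}$ ($d{\left(w,O \right)} = - 8 \sqrt{w^{2} + O^{2}} = - 8 \sqrt{O^{2} + w^{2}}$)
$U{\left(v,b \right)} = -5$ ($U{\left(v,b \right)} = \left(-3 - 2\right) + 0 = -5 + 0 = -5$)
$d{\left(3,9 \right)} + 28 U{\left(9,-11 \right)} = - 8 \sqrt{9^{2} + 3^{2}} + 28 \left(-5\right) = - 8 \sqrt{81 + 9} - 140 = - 8 \sqrt{90} - 140 = - 8 \cdot 3 \sqrt{10} - 140 = - 24 \sqrt{10} - 140 = -140 - 24 \sqrt{10}$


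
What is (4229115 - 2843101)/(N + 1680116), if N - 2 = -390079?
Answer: 1386014/1290039 ≈ 1.0744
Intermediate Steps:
N = -390077 (N = 2 - 390079 = -390077)
(4229115 - 2843101)/(N + 1680116) = (4229115 - 2843101)/(-390077 + 1680116) = 1386014/1290039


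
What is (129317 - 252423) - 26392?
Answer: -149498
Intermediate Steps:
(129317 - 252423) - 26392 = -123106 - 26392 = -149498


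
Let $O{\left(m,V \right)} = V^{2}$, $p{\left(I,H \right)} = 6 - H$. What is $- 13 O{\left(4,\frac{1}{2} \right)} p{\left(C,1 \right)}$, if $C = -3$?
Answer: $- \frac{65}{4} \approx -16.25$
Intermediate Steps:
$- 13 O{\left(4,\frac{1}{2} \right)} p{\left(C,1 \right)} = - 13 \left(\frac{1}{2}\right)^{2} \left(6 - 1\right) = - \frac{13}{4} \left(6 - 1\right) = \left(-13\right) \frac{1}{4} \cdot 5 = \left(- \frac{13}{4}\right) 5 = - \frac{65}{4}$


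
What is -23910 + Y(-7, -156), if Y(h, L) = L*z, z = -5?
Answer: -23130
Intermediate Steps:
Y(h, L) = -5*L (Y(h, L) = L*(-5) = -5*L)
-23910 + Y(-7, -156) = -23910 - 5*(-156) = -23910 + 780 = -23130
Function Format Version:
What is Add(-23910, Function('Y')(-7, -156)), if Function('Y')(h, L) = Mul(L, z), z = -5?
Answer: -23130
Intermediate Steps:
Function('Y')(h, L) = Mul(-5, L) (Function('Y')(h, L) = Mul(L, -5) = Mul(-5, L))
Add(-23910, Function('Y')(-7, -156)) = Add(-23910, Mul(-5, -156)) = Add(-23910, 780) = -23130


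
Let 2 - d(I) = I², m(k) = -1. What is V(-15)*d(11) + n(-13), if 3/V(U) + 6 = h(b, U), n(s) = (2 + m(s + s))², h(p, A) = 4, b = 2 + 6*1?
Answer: 359/2 ≈ 179.50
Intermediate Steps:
b = 8 (b = 2 + 6 = 8)
n(s) = 1 (n(s) = (2 - 1)² = 1² = 1)
d(I) = 2 - I²
V(U) = -3/2 (V(U) = 3/(-6 + 4) = 3/(-2) = 3*(-½) = -3/2)
V(-15)*d(11) + n(-13) = -3*(2 - 1*11²)/2 + 1 = -3*(2 - 1*121)/2 + 1 = -3*(2 - 121)/2 + 1 = -3/2*(-119) + 1 = 357/2 + 1 = 359/2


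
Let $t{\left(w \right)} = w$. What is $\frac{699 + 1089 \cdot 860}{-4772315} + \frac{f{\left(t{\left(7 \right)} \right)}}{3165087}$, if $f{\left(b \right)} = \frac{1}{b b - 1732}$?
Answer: $- \frac{4992523531348934}{25421365216059615} \approx -0.19639$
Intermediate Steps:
$f{\left(b \right)} = \frac{1}{-1732 + b^{2}}$ ($f{\left(b \right)} = \frac{1}{b^{2} - 1732} = \frac{1}{-1732 + b^{2}}$)
$\frac{699 + 1089 \cdot 860}{-4772315} + \frac{f{\left(t{\left(7 \right)} \right)}}{3165087} = \frac{699 + 1089 \cdot 860}{-4772315} + \frac{1}{\left(-1732 + 7^{2}\right) 3165087} = \left(699 + 936540\right) \left(- \frac{1}{4772315}\right) + \frac{1}{-1732 + 49} \cdot \frac{1}{3165087} = 937239 \left(- \frac{1}{4772315}\right) + \frac{1}{-1683} \cdot \frac{1}{3165087} = - \frac{937239}{4772315} - \frac{1}{5326841421} = - \frac{4992523531348934}{25421365216059615}$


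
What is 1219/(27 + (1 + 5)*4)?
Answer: 1219/51 ≈ 23.902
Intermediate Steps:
1219/(27 + (1 + 5)*4) = 1219/(27 + 6*4) = 1219/(27 + 24) = 1219/51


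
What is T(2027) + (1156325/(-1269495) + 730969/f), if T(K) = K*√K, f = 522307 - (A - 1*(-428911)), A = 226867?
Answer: -216459468946/33888153429 + 2027*√2027 ≈ 91254.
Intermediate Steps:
f = -133471 (f = 522307 - (226867 - 1*(-428911)) = 522307 - (226867 + 428911) = 522307 - 1*655778 = 522307 - 655778 = -133471)
T(K) = K^(3/2)
T(2027) + (1156325/(-1269495) + 730969/f) = 2027^(3/2) + (1156325/(-1269495) + 730969/(-133471)) = 2027*√2027 + (1156325*(-1/1269495) + 730969*(-1/133471)) = 2027*√2027 + (-231265/253899 - 730969/133471) = 2027*√2027 - 216459468946/33888153429 = -216459468946/33888153429 + 2027*√2027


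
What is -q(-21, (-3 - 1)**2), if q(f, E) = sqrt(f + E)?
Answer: -I*sqrt(5) ≈ -2.2361*I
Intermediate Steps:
q(f, E) = sqrt(E + f)
-q(-21, (-3 - 1)**2) = -sqrt((-3 - 1)**2 - 21) = -sqrt((-4)**2 - 21) = -sqrt(16 - 21) = -sqrt(-5) = -I*sqrt(5)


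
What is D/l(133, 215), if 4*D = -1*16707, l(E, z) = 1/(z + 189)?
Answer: -1687407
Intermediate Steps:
l(E, z) = 1/(189 + z)
D = -16707/4 (D = (-1*16707)/4 = (1/4)*(-16707) = -16707/4 ≈ -4176.8)
D/l(133, 215) = -16707/(4*(1/(189 + 215))) = -16707/(4*(1/404)) = -16707/(4*1/404) = -16707/4*404 = -1687407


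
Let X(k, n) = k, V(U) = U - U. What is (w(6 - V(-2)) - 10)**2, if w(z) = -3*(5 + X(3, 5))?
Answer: 1156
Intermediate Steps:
V(U) = 0
w(z) = -24 (w(z) = -3*(5 + 3) = -3*8 = -24)
(w(6 - V(-2)) - 10)**2 = (-24 - 10)**2 = (-34)**2 = 1156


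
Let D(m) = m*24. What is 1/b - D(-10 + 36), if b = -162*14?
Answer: -1415233/2268 ≈ -624.00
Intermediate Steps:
b = -2268
D(m) = 24*m
1/b - D(-10 + 36) = 1/(-2268) - 24*(-10 + 36) = -1/2268 - 24*26 = -1/2268 - 1*624 = -1/2268 - 624 = -1415233/2268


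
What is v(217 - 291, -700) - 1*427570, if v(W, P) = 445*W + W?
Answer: -460574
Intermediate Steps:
v(W, P) = 446*W
v(217 - 291, -700) - 1*427570 = 446*(217 - 291) - 1*427570 = 446*(-74) - 427570 = -33004 - 427570 = -460574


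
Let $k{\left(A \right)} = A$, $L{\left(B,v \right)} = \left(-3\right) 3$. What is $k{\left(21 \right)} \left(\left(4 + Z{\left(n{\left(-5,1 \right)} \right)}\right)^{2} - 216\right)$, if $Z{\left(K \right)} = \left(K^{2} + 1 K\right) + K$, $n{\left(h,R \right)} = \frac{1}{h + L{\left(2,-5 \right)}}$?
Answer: $- \frac{23174421}{5488} \approx -4222.7$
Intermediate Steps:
$L{\left(B,v \right)} = -9$
$n{\left(h,R \right)} = \frac{1}{-9 + h}$ ($n{\left(h,R \right)} = \frac{1}{h - 9} = \frac{1}{-9 + h}$)
$Z{\left(K \right)} = K^{2} + 2 K$ ($Z{\left(K \right)} = \left(K^{2} + K\right) + K = \left(K + K^{2}\right) + K = K^{2} + 2 K$)
$k{\left(21 \right)} \left(\left(4 + Z{\left(n{\left(-5,1 \right)} \right)}\right)^{2} - 216\right) = 21 \left(\left(4 + \frac{2 + \frac{1}{-9 - 5}}{-9 - 5}\right)^{2} - 216\right) = 21 \left(\left(4 + \frac{2 + \frac{1}{-14}}{-14}\right)^{2} - 216\right) = 21 \left(\left(4 - \frac{2 - \frac{1}{14}}{14}\right)^{2} - 216\right) = 21 \left(\left(4 - \frac{27}{196}\right)^{2} - 216\right) = 21 \left(\left(\frac{757}{196}\right)^{2} - 216\right) = 21 \left(\frac{573049}{38416} - 216\right) = 21 \left(- \frac{7724807}{38416}\right) = - \frac{23174421}{5488}$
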